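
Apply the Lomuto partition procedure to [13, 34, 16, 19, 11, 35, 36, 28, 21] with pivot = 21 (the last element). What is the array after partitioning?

Lomuto partition with pivot = 21:

Initial array: [13, 34, 16, 19, 11, 35, 36, 28, 21]

arr[0]=13 <= 21: swap with position 0, array becomes [13, 34, 16, 19, 11, 35, 36, 28, 21]
arr[1]=34 > 21: no swap
arr[2]=16 <= 21: swap with position 1, array becomes [13, 16, 34, 19, 11, 35, 36, 28, 21]
arr[3]=19 <= 21: swap with position 2, array becomes [13, 16, 19, 34, 11, 35, 36, 28, 21]
arr[4]=11 <= 21: swap with position 3, array becomes [13, 16, 19, 11, 34, 35, 36, 28, 21]
arr[5]=35 > 21: no swap
arr[6]=36 > 21: no swap
arr[7]=28 > 21: no swap

Place pivot at position 4: [13, 16, 19, 11, 21, 35, 36, 28, 34]
Pivot position: 4

After partitioning with pivot 21, the array becomes [13, 16, 19, 11, 21, 35, 36, 28, 34]. The pivot is placed at index 4. All elements to the left of the pivot are <= 21, and all elements to the right are > 21.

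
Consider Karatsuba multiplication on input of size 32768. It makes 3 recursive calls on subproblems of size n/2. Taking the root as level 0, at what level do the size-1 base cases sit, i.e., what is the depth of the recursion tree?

For divide and conquer with division factor 2:

Problem sizes at each level:
Level 0: 32768
Level 1: 16384
Level 2: 8192
Level 3: 4096
Level 4: 2048
Level 5: 1024
Level 6: 512
Level 7: 256
Level 8: 128
Level 9: 64
Level 10: 32
Level 11: 16
Level 12: 8
Level 13: 4
Level 14: 2
Level 15: 1

The root is level 0 and the size-1 base case is level 15 (the tree spans levels 0 through 15, i.e. 16 levels counting the root), so the depth is the number of divisions: log_2(32768) = 15

The recursion tree depth is log_2(32768) = 15. At each level, the problem size is divided by 2, so it takes 15 divisions to reduce to a base case of size 1. The algorithm makes 3 recursive calls at each level.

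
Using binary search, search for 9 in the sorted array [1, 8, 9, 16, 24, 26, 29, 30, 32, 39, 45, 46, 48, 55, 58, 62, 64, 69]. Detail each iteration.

Binary search for 9 in [1, 8, 9, 16, 24, 26, 29, 30, 32, 39, 45, 46, 48, 55, 58, 62, 64, 69]:

lo=0, hi=17, mid=8, arr[mid]=32 -> 32 > 9, search left half
lo=0, hi=7, mid=3, arr[mid]=16 -> 16 > 9, search left half
lo=0, hi=2, mid=1, arr[mid]=8 -> 8 < 9, search right half
lo=2, hi=2, mid=2, arr[mid]=9 -> Found target at index 2!

Binary search finds 9 at index 2 after 4 comparisons. The search repeatedly halves the search space by comparing with the middle element.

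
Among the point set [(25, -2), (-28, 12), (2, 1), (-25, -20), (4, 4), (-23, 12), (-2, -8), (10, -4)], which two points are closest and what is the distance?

Computing all pairwise distances among 8 points:

d((25, -2), (-28, 12)) = 54.8179
d((25, -2), (2, 1)) = 23.1948
d((25, -2), (-25, -20)) = 53.1413
d((25, -2), (4, 4)) = 21.8403
d((25, -2), (-23, 12)) = 50.0
d((25, -2), (-2, -8)) = 27.6586
d((25, -2), (10, -4)) = 15.1327
d((-28, 12), (2, 1)) = 31.9531
d((-28, 12), (-25, -20)) = 32.1403
d((-28, 12), (4, 4)) = 32.9848
d((-28, 12), (-23, 12)) = 5.0
d((-28, 12), (-2, -8)) = 32.8024
d((-28, 12), (10, -4)) = 41.2311
d((2, 1), (-25, -20)) = 34.2053
d((2, 1), (4, 4)) = 3.6056 <-- minimum
d((2, 1), (-23, 12)) = 27.313
d((2, 1), (-2, -8)) = 9.8489
d((2, 1), (10, -4)) = 9.434
d((-25, -20), (4, 4)) = 37.6431
d((-25, -20), (-23, 12)) = 32.0624
d((-25, -20), (-2, -8)) = 25.9422
d((-25, -20), (10, -4)) = 38.4838
d((4, 4), (-23, 12)) = 28.1603
d((4, 4), (-2, -8)) = 13.4164
d((4, 4), (10, -4)) = 10.0
d((-23, 12), (-2, -8)) = 29.0
d((-23, 12), (10, -4)) = 36.6742
d((-2, -8), (10, -4)) = 12.6491

Closest pair: (2, 1) and (4, 4) with distance 3.6056

The closest pair is (2, 1) and (4, 4) with Euclidean distance 3.6056. For 8 points, brute-force pairwise comparison is shown above. For large n, the divide-and-conquer algorithm (sort by x, recurse on halves, check the dividing strip) achieves O(n log n).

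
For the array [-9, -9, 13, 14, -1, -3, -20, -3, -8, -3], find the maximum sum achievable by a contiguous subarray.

Using Kadane's algorithm on [-9, -9, 13, 14, -1, -3, -20, -3, -8, -3]:

Scanning through the array:
Position 1 (value -9): max_ending_here = -9, max_so_far = -9
Position 2 (value 13): max_ending_here = 13, max_so_far = 13
Position 3 (value 14): max_ending_here = 27, max_so_far = 27
Position 4 (value -1): max_ending_here = 26, max_so_far = 27
Position 5 (value -3): max_ending_here = 23, max_so_far = 27
Position 6 (value -20): max_ending_here = 3, max_so_far = 27
Position 7 (value -3): max_ending_here = 0, max_so_far = 27
Position 8 (value -8): max_ending_here = -8, max_so_far = 27
Position 9 (value -3): max_ending_here = -3, max_so_far = 27

Maximum subarray: [13, 14]
Maximum sum: 27

The maximum subarray is [13, 14] with sum 27. This subarray runs from index 2 to index 3.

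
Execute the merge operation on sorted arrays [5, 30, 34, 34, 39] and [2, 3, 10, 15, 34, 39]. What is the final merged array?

Merging process:

Compare 5 vs 2: take 2 from right. Merged: [2]
Compare 5 vs 3: take 3 from right. Merged: [2, 3]
Compare 5 vs 10: take 5 from left. Merged: [2, 3, 5]
Compare 30 vs 10: take 10 from right. Merged: [2, 3, 5, 10]
Compare 30 vs 15: take 15 from right. Merged: [2, 3, 5, 10, 15]
Compare 30 vs 34: take 30 from left. Merged: [2, 3, 5, 10, 15, 30]
Compare 34 vs 34: take 34 from left. Merged: [2, 3, 5, 10, 15, 30, 34]
Compare 34 vs 34: take 34 from left. Merged: [2, 3, 5, 10, 15, 30, 34, 34]
Compare 39 vs 34: take 34 from right. Merged: [2, 3, 5, 10, 15, 30, 34, 34, 34]
Compare 39 vs 39: take 39 from left. Merged: [2, 3, 5, 10, 15, 30, 34, 34, 34, 39]
Append remaining from right: [39]. Merged: [2, 3, 5, 10, 15, 30, 34, 34, 34, 39, 39]

Final merged array: [2, 3, 5, 10, 15, 30, 34, 34, 34, 39, 39]
Total comparisons: 10

The merged array is [2, 3, 5, 10, 15, 30, 34, 34, 34, 39, 39], requiring 10 comparisons. The merge step runs in O(n) time where n is the total number of elements.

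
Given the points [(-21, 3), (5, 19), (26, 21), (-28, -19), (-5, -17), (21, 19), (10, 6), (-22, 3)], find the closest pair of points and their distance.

Computing all pairwise distances among 8 points:

d((-21, 3), (5, 19)) = 30.5287
d((-21, 3), (26, 21)) = 50.3289
d((-21, 3), (-28, -19)) = 23.0868
d((-21, 3), (-5, -17)) = 25.6125
d((-21, 3), (21, 19)) = 44.9444
d((-21, 3), (10, 6)) = 31.1448
d((-21, 3), (-22, 3)) = 1.0 <-- minimum
d((5, 19), (26, 21)) = 21.095
d((5, 19), (-28, -19)) = 50.3289
d((5, 19), (-5, -17)) = 37.3631
d((5, 19), (21, 19)) = 16.0
d((5, 19), (10, 6)) = 13.9284
d((5, 19), (-22, 3)) = 31.3847
d((26, 21), (-28, -19)) = 67.2012
d((26, 21), (-5, -17)) = 49.0408
d((26, 21), (21, 19)) = 5.3852
d((26, 21), (10, 6)) = 21.9317
d((26, 21), (-22, 3)) = 51.264
d((-28, -19), (-5, -17)) = 23.0868
d((-28, -19), (21, 19)) = 62.0081
d((-28, -19), (10, 6)) = 45.4863
d((-28, -19), (-22, 3)) = 22.8035
d((-5, -17), (21, 19)) = 44.4072
d((-5, -17), (10, 6)) = 27.4591
d((-5, -17), (-22, 3)) = 26.2488
d((21, 19), (10, 6)) = 17.0294
d((21, 19), (-22, 3)) = 45.8803
d((10, 6), (-22, 3)) = 32.1403

Closest pair: (-21, 3) and (-22, 3) with distance 1.0

The closest pair is (-21, 3) and (-22, 3) with Euclidean distance 1.0. For 8 points, brute-force pairwise comparison is shown above. For large n, the divide-and-conquer algorithm (sort by x, recurse on halves, check the dividing strip) achieves O(n log n).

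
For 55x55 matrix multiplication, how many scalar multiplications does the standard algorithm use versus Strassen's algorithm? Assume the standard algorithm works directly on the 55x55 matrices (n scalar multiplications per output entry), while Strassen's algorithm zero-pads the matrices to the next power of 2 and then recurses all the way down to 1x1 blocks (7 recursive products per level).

Matrix multiplication for 55x55 matrices:

Strassen's algorithm requires power-of-2 dimensions. Pad 55x55 to 64x64 (next power of 2).

Standard algorithm: 55^3 = 166375 multiplications
Strassen's algorithm: 7^(log2(64)) = 7^6 = 117649 multiplications
Savings: 166375 - 117649 = 48726 multiplications

Standard: 166375 multiplications (55^3). Strassen: 117649 multiplications (7^6, after padding to 64x64). Strassen reduces 8 recursive multiplications to 7 at each level.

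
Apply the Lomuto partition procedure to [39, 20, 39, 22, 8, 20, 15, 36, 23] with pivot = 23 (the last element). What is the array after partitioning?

Lomuto partition with pivot = 23:

Initial array: [39, 20, 39, 22, 8, 20, 15, 36, 23]

arr[0]=39 > 23: no swap
arr[1]=20 <= 23: swap with position 0, array becomes [20, 39, 39, 22, 8, 20, 15, 36, 23]
arr[2]=39 > 23: no swap
arr[3]=22 <= 23: swap with position 1, array becomes [20, 22, 39, 39, 8, 20, 15, 36, 23]
arr[4]=8 <= 23: swap with position 2, array becomes [20, 22, 8, 39, 39, 20, 15, 36, 23]
arr[5]=20 <= 23: swap with position 3, array becomes [20, 22, 8, 20, 39, 39, 15, 36, 23]
arr[6]=15 <= 23: swap with position 4, array becomes [20, 22, 8, 20, 15, 39, 39, 36, 23]
arr[7]=36 > 23: no swap

Place pivot at position 5: [20, 22, 8, 20, 15, 23, 39, 36, 39]
Pivot position: 5

After partitioning with pivot 23, the array becomes [20, 22, 8, 20, 15, 23, 39, 36, 39]. The pivot is placed at index 5. All elements to the left of the pivot are <= 23, and all elements to the right are > 23.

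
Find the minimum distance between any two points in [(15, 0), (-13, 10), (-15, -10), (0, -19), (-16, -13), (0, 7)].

Computing all pairwise distances among 6 points:

d((15, 0), (-13, 10)) = 29.7321
d((15, 0), (-15, -10)) = 31.6228
d((15, 0), (0, -19)) = 24.2074
d((15, 0), (-16, -13)) = 33.6155
d((15, 0), (0, 7)) = 16.5529
d((-13, 10), (-15, -10)) = 20.0998
d((-13, 10), (0, -19)) = 31.7805
d((-13, 10), (-16, -13)) = 23.1948
d((-13, 10), (0, 7)) = 13.3417
d((-15, -10), (0, -19)) = 17.4929
d((-15, -10), (-16, -13)) = 3.1623 <-- minimum
d((-15, -10), (0, 7)) = 22.6716
d((0, -19), (-16, -13)) = 17.088
d((0, -19), (0, 7)) = 26.0
d((-16, -13), (0, 7)) = 25.6125

Closest pair: (-15, -10) and (-16, -13) with distance 3.1623

The closest pair is (-15, -10) and (-16, -13) with Euclidean distance 3.1623. For 6 points, brute-force pairwise comparison is shown above. For large n, the divide-and-conquer algorithm (sort by x, recurse on halves, check the dividing strip) achieves O(n log n).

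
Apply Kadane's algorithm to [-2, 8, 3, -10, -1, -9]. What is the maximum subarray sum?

Using Kadane's algorithm on [-2, 8, 3, -10, -1, -9]:

Scanning through the array:
Position 1 (value 8): max_ending_here = 8, max_so_far = 8
Position 2 (value 3): max_ending_here = 11, max_so_far = 11
Position 3 (value -10): max_ending_here = 1, max_so_far = 11
Position 4 (value -1): max_ending_here = 0, max_so_far = 11
Position 5 (value -9): max_ending_here = -9, max_so_far = 11

Maximum subarray: [8, 3]
Maximum sum: 11

The maximum subarray is [8, 3] with sum 11. This subarray runs from index 1 to index 2.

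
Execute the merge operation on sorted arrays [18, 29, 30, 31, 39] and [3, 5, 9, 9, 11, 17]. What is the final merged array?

Merging process:

Compare 18 vs 3: take 3 from right. Merged: [3]
Compare 18 vs 5: take 5 from right. Merged: [3, 5]
Compare 18 vs 9: take 9 from right. Merged: [3, 5, 9]
Compare 18 vs 9: take 9 from right. Merged: [3, 5, 9, 9]
Compare 18 vs 11: take 11 from right. Merged: [3, 5, 9, 9, 11]
Compare 18 vs 17: take 17 from right. Merged: [3, 5, 9, 9, 11, 17]
Append remaining from left: [18, 29, 30, 31, 39]. Merged: [3, 5, 9, 9, 11, 17, 18, 29, 30, 31, 39]

Final merged array: [3, 5, 9, 9, 11, 17, 18, 29, 30, 31, 39]
Total comparisons: 6

The merged array is [3, 5, 9, 9, 11, 17, 18, 29, 30, 31, 39], requiring 6 comparisons. The merge step runs in O(n) time where n is the total number of elements.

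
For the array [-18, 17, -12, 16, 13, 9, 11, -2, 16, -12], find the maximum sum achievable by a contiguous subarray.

Using Kadane's algorithm on [-18, 17, -12, 16, 13, 9, 11, -2, 16, -12]:

Scanning through the array:
Position 1 (value 17): max_ending_here = 17, max_so_far = 17
Position 2 (value -12): max_ending_here = 5, max_so_far = 17
Position 3 (value 16): max_ending_here = 21, max_so_far = 21
Position 4 (value 13): max_ending_here = 34, max_so_far = 34
Position 5 (value 9): max_ending_here = 43, max_so_far = 43
Position 6 (value 11): max_ending_here = 54, max_so_far = 54
Position 7 (value -2): max_ending_here = 52, max_so_far = 54
Position 8 (value 16): max_ending_here = 68, max_so_far = 68
Position 9 (value -12): max_ending_here = 56, max_so_far = 68

Maximum subarray: [17, -12, 16, 13, 9, 11, -2, 16]
Maximum sum: 68

The maximum subarray is [17, -12, 16, 13, 9, 11, -2, 16] with sum 68. This subarray runs from index 1 to index 8.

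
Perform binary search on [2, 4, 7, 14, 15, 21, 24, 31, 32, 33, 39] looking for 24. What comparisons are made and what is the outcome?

Binary search for 24 in [2, 4, 7, 14, 15, 21, 24, 31, 32, 33, 39]:

lo=0, hi=10, mid=5, arr[mid]=21 -> 21 < 24, search right half
lo=6, hi=10, mid=8, arr[mid]=32 -> 32 > 24, search left half
lo=6, hi=7, mid=6, arr[mid]=24 -> Found target at index 6!

Binary search finds 24 at index 6 after 3 comparisons. The search repeatedly halves the search space by comparing with the middle element.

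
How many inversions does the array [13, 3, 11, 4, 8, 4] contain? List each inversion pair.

Finding inversions in [13, 3, 11, 4, 8, 4]:

(0, 1): arr[0]=13 > arr[1]=3
(0, 2): arr[0]=13 > arr[2]=11
(0, 3): arr[0]=13 > arr[3]=4
(0, 4): arr[0]=13 > arr[4]=8
(0, 5): arr[0]=13 > arr[5]=4
(2, 3): arr[2]=11 > arr[3]=4
(2, 4): arr[2]=11 > arr[4]=8
(2, 5): arr[2]=11 > arr[5]=4
(4, 5): arr[4]=8 > arr[5]=4

Total inversions: 9

The array has 9 inversion(s): (0,1), (0,2), (0,3), (0,4), (0,5), (2,3), (2,4), (2,5), (4,5). Each pair (i,j) satisfies i < j and arr[i] > arr[j].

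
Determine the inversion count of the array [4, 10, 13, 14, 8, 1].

Finding inversions in [4, 10, 13, 14, 8, 1]:

(0, 5): arr[0]=4 > arr[5]=1
(1, 4): arr[1]=10 > arr[4]=8
(1, 5): arr[1]=10 > arr[5]=1
(2, 4): arr[2]=13 > arr[4]=8
(2, 5): arr[2]=13 > arr[5]=1
(3, 4): arr[3]=14 > arr[4]=8
(3, 5): arr[3]=14 > arr[5]=1
(4, 5): arr[4]=8 > arr[5]=1

Total inversions: 8

The array has 8 inversion(s): (0,5), (1,4), (1,5), (2,4), (2,5), (3,4), (3,5), (4,5). Each pair (i,j) satisfies i < j and arr[i] > arr[j].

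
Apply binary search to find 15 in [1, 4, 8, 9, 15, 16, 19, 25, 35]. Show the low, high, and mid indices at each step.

Binary search for 15 in [1, 4, 8, 9, 15, 16, 19, 25, 35]:

lo=0, hi=8, mid=4, arr[mid]=15 -> Found target at index 4!

Binary search finds 15 at index 4 after 1 comparisons. The search repeatedly halves the search space by comparing with the middle element.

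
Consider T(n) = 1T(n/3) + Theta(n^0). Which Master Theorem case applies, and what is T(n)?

Master Theorem for T(n) = 1T(n/3) + O(n^0):

a = 1, b = 3, c = 0
log_b(a) = log_3(1) = 0.0000

Case 2: c = 0 = log_3(1) = 0.0000
T(n) = O(n^0 log n) = O(log n)

For T(n) = 1T(n/3) + O(n^0): log_3(1) = 0.0000. This is Case 2 of the Master Theorem (c = log_b(a), equal work at all levels), giving O(log n).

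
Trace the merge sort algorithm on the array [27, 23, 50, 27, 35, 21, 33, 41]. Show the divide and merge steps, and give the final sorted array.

Merge sort trace:

Split: [27, 23, 50, 27, 35, 21, 33, 41] -> [27, 23, 50, 27] and [35, 21, 33, 41]
  Split: [27, 23, 50, 27] -> [27, 23] and [50, 27]
    Split: [27, 23] -> [27] and [23]
    Merge: [27] + [23] -> [23, 27]
    Split: [50, 27] -> [50] and [27]
    Merge: [50] + [27] -> [27, 50]
  Merge: [23, 27] + [27, 50] -> [23, 27, 27, 50]
  Split: [35, 21, 33, 41] -> [35, 21] and [33, 41]
    Split: [35, 21] -> [35] and [21]
    Merge: [35] + [21] -> [21, 35]
    Split: [33, 41] -> [33] and [41]
    Merge: [33] + [41] -> [33, 41]
  Merge: [21, 35] + [33, 41] -> [21, 33, 35, 41]
Merge: [23, 27, 27, 50] + [21, 33, 35, 41] -> [21, 23, 27, 27, 33, 35, 41, 50]

Final sorted array: [21, 23, 27, 27, 33, 35, 41, 50]

The merge sort proceeds by recursively splitting the array and merging sorted halves.
After all merges, the sorted array is [21, 23, 27, 27, 33, 35, 41, 50].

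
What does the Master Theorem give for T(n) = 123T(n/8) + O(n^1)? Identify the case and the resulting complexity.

Master Theorem for T(n) = 123T(n/8) + O(n^1):

a = 123, b = 8, c = 1
log_b(a) = log_8(123) = 2.3142

Case 1: c = 1 < log_8(123) = 2.3142
T(n) = O(n^(log_8 123))

For T(n) = 123T(n/8) + O(n^1): log_8(123) = 2.3142. This is Case 1 of the Master Theorem (c < log_b(a), work dominated by leaves), giving O(n^(log_8 123)).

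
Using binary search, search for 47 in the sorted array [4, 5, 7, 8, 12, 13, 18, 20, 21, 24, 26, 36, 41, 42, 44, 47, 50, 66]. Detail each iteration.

Binary search for 47 in [4, 5, 7, 8, 12, 13, 18, 20, 21, 24, 26, 36, 41, 42, 44, 47, 50, 66]:

lo=0, hi=17, mid=8, arr[mid]=21 -> 21 < 47, search right half
lo=9, hi=17, mid=13, arr[mid]=42 -> 42 < 47, search right half
lo=14, hi=17, mid=15, arr[mid]=47 -> Found target at index 15!

Binary search finds 47 at index 15 after 3 comparisons. The search repeatedly halves the search space by comparing with the middle element.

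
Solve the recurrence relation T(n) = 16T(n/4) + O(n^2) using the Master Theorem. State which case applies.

Master Theorem for T(n) = 16T(n/4) + O(n^2):

a = 16, b = 4, c = 2
log_b(a) = log_4(16) = 2.0000

Case 2: c = 2 = log_4(16) = 2.0000
T(n) = O(n^2 log n) = O(n^2 log n)

For T(n) = 16T(n/4) + O(n^2): log_4(16) = 2.0000. This is Case 2 of the Master Theorem (c = log_b(a), equal work at all levels), giving O(n^2 log n).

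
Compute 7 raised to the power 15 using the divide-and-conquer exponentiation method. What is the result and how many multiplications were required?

Computing 7^15 by squaring (build up from 7^1; each line after the first costs one multiplication):

7^1 = 7
7^2 = (7^1)^2 = 7^2 = 49
7^3 = 7 * 7^2 = 7 * 49 = 343
7^6 = (7^3)^2 = 343^2 = 117649
7^7 = 7 * 7^6 = 7 * 117649 = 823543
7^14 = (7^7)^2 = 823543^2 = 678223072849
7^15 = 7 * 7^14 = 7 * 678223072849 = 4747561509943

Result: 4747561509943
Multiplications needed: 6 (6 lines after 7^1)

7^15 = 4747561509943. Using exponentiation by squaring, this requires 6 multiplications. The key idea: if the exponent is even, square the half-power; if odd, multiply by the base once.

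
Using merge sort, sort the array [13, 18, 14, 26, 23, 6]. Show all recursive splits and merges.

Merge sort trace:

Split: [13, 18, 14, 26, 23, 6] -> [13, 18, 14] and [26, 23, 6]
  Split: [13, 18, 14] -> [13] and [18, 14]
    Split: [18, 14] -> [18] and [14]
    Merge: [18] + [14] -> [14, 18]
  Merge: [13] + [14, 18] -> [13, 14, 18]
  Split: [26, 23, 6] -> [26] and [23, 6]
    Split: [23, 6] -> [23] and [6]
    Merge: [23] + [6] -> [6, 23]
  Merge: [26] + [6, 23] -> [6, 23, 26]
Merge: [13, 14, 18] + [6, 23, 26] -> [6, 13, 14, 18, 23, 26]

Final sorted array: [6, 13, 14, 18, 23, 26]

The merge sort proceeds by recursively splitting the array and merging sorted halves.
After all merges, the sorted array is [6, 13, 14, 18, 23, 26].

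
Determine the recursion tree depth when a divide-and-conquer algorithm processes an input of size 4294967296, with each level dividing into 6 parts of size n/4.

For divide and conquer with division factor 4:

Problem sizes at each level:
Level 0: 4294967296
Level 1: 1073741824
Level 2: 268435456
Level 3: 67108864
Level 4: 16777216
Level 5: 4194304
Level 6: 1048576
Level 7: 262144
Level 8: 65536
Level 9: 16384
Level 10: 4096
Level 11: 1024
Level 12: 256
Level 13: 64
Level 14: 16
Level 15: 4
Level 16: 1

The root is level 0 and the size-1 base case is level 16 (the tree spans levels 0 through 16, i.e. 17 levels counting the root), so the depth is the number of divisions: log_4(4294967296) = 16

The recursion tree depth is log_4(4294967296) = 16. At each level, the problem size is divided by 4, so it takes 16 divisions to reduce to a base case of size 1. The algorithm makes 6 recursive calls at each level.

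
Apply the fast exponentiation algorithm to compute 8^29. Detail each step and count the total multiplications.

Computing 8^29 by squaring (build up from 8^1; each line after the first costs one multiplication):

8^1 = 8
8^2 = (8^1)^2 = 8^2 = 64
8^3 = 8 * 8^2 = 8 * 64 = 512
8^6 = (8^3)^2 = 512^2 = 262144
8^7 = 8 * 8^6 = 8 * 262144 = 2097152
8^14 = (8^7)^2 = 2097152^2 = 4398046511104
8^28 = (8^14)^2 = 4398046511104^2 = 19342813113834066795298816
8^29 = 8 * 8^28 = 8 * 19342813113834066795298816 = 154742504910672534362390528

Result: 154742504910672534362390528
Multiplications needed: 7 (7 lines after 8^1)

8^29 = 154742504910672534362390528. Using exponentiation by squaring, this requires 7 multiplications. The key idea: if the exponent is even, square the half-power; if odd, multiply by the base once.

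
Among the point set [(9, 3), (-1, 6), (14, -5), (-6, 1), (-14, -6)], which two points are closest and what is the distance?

Computing all pairwise distances among 5 points:

d((9, 3), (-1, 6)) = 10.4403
d((9, 3), (14, -5)) = 9.434
d((9, 3), (-6, 1)) = 15.1327
d((9, 3), (-14, -6)) = 24.6982
d((-1, 6), (14, -5)) = 18.6011
d((-1, 6), (-6, 1)) = 7.0711 <-- minimum
d((-1, 6), (-14, -6)) = 17.6918
d((14, -5), (-6, 1)) = 20.8806
d((14, -5), (-14, -6)) = 28.0179
d((-6, 1), (-14, -6)) = 10.6301

Closest pair: (-1, 6) and (-6, 1) with distance 7.0711

The closest pair is (-1, 6) and (-6, 1) with Euclidean distance 7.0711. For 5 points, brute-force pairwise comparison is shown above. For large n, the divide-and-conquer algorithm (sort by x, recurse on halves, check the dividing strip) achieves O(n log n).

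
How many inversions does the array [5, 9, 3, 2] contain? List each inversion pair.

Finding inversions in [5, 9, 3, 2]:

(0, 2): arr[0]=5 > arr[2]=3
(0, 3): arr[0]=5 > arr[3]=2
(1, 2): arr[1]=9 > arr[2]=3
(1, 3): arr[1]=9 > arr[3]=2
(2, 3): arr[2]=3 > arr[3]=2

Total inversions: 5

The array has 5 inversion(s): (0,2), (0,3), (1,2), (1,3), (2,3). Each pair (i,j) satisfies i < j and arr[i] > arr[j].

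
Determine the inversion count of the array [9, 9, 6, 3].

Finding inversions in [9, 9, 6, 3]:

(0, 2): arr[0]=9 > arr[2]=6
(0, 3): arr[0]=9 > arr[3]=3
(1, 2): arr[1]=9 > arr[2]=6
(1, 3): arr[1]=9 > arr[3]=3
(2, 3): arr[2]=6 > arr[3]=3

Total inversions: 5

The array has 5 inversion(s): (0,2), (0,3), (1,2), (1,3), (2,3). Each pair (i,j) satisfies i < j and arr[i] > arr[j].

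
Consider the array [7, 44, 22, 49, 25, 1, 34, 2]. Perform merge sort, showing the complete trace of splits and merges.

Merge sort trace:

Split: [7, 44, 22, 49, 25, 1, 34, 2] -> [7, 44, 22, 49] and [25, 1, 34, 2]
  Split: [7, 44, 22, 49] -> [7, 44] and [22, 49]
    Split: [7, 44] -> [7] and [44]
    Merge: [7] + [44] -> [7, 44]
    Split: [22, 49] -> [22] and [49]
    Merge: [22] + [49] -> [22, 49]
  Merge: [7, 44] + [22, 49] -> [7, 22, 44, 49]
  Split: [25, 1, 34, 2] -> [25, 1] and [34, 2]
    Split: [25, 1] -> [25] and [1]
    Merge: [25] + [1] -> [1, 25]
    Split: [34, 2] -> [34] and [2]
    Merge: [34] + [2] -> [2, 34]
  Merge: [1, 25] + [2, 34] -> [1, 2, 25, 34]
Merge: [7, 22, 44, 49] + [1, 2, 25, 34] -> [1, 2, 7, 22, 25, 34, 44, 49]

Final sorted array: [1, 2, 7, 22, 25, 34, 44, 49]

The merge sort proceeds by recursively splitting the array and merging sorted halves.
After all merges, the sorted array is [1, 2, 7, 22, 25, 34, 44, 49].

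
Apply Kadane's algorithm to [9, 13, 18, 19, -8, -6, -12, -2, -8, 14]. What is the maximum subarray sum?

Using Kadane's algorithm on [9, 13, 18, 19, -8, -6, -12, -2, -8, 14]:

Scanning through the array:
Position 1 (value 13): max_ending_here = 22, max_so_far = 22
Position 2 (value 18): max_ending_here = 40, max_so_far = 40
Position 3 (value 19): max_ending_here = 59, max_so_far = 59
Position 4 (value -8): max_ending_here = 51, max_so_far = 59
Position 5 (value -6): max_ending_here = 45, max_so_far = 59
Position 6 (value -12): max_ending_here = 33, max_so_far = 59
Position 7 (value -2): max_ending_here = 31, max_so_far = 59
Position 8 (value -8): max_ending_here = 23, max_so_far = 59
Position 9 (value 14): max_ending_here = 37, max_so_far = 59

Maximum subarray: [9, 13, 18, 19]
Maximum sum: 59

The maximum subarray is [9, 13, 18, 19] with sum 59. This subarray runs from index 0 to index 3.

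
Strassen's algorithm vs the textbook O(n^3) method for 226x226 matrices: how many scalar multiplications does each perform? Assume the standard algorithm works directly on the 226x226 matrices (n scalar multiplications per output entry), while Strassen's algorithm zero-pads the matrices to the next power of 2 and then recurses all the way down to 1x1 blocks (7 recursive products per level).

Matrix multiplication for 226x226 matrices:

Strassen's algorithm requires power-of-2 dimensions. Pad 226x226 to 256x256 (next power of 2).

Standard algorithm: 226^3 = 11543176 multiplications
Strassen's algorithm: 7^(log2(256)) = 7^8 = 5764801 multiplications
Savings: 11543176 - 5764801 = 5778375 multiplications

Standard: 11543176 multiplications (226^3). Strassen: 5764801 multiplications (7^8, after padding to 256x256). Strassen reduces 8 recursive multiplications to 7 at each level.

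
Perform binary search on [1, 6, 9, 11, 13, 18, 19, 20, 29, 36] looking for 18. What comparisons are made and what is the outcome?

Binary search for 18 in [1, 6, 9, 11, 13, 18, 19, 20, 29, 36]:

lo=0, hi=9, mid=4, arr[mid]=13 -> 13 < 18, search right half
lo=5, hi=9, mid=7, arr[mid]=20 -> 20 > 18, search left half
lo=5, hi=6, mid=5, arr[mid]=18 -> Found target at index 5!

Binary search finds 18 at index 5 after 3 comparisons. The search repeatedly halves the search space by comparing with the middle element.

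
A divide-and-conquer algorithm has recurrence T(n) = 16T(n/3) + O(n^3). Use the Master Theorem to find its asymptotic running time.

Master Theorem for T(n) = 16T(n/3) + O(n^3):

a = 16, b = 3, c = 3
log_b(a) = log_3(16) = 2.5237

Case 3: c = 3 > log_3(16) = 2.5237
T(n) = O(n^3) = O(n^3)

For T(n) = 16T(n/3) + O(n^3): log_3(16) = 2.5237. This is Case 3 of the Master Theorem (c > log_b(a), work dominated by root), giving O(n^3).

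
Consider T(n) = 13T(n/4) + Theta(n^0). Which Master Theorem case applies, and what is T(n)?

Master Theorem for T(n) = 13T(n/4) + O(n^0):

a = 13, b = 4, c = 0
log_b(a) = log_4(13) = 1.8502

Case 1: c = 0 < log_4(13) = 1.8502
T(n) = O(n^(log_4 13))

For T(n) = 13T(n/4) + O(n^0): log_4(13) = 1.8502. This is Case 1 of the Master Theorem (c < log_b(a), work dominated by leaves), giving O(n^(log_4 13)).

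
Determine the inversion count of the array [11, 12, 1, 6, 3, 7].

Finding inversions in [11, 12, 1, 6, 3, 7]:

(0, 2): arr[0]=11 > arr[2]=1
(0, 3): arr[0]=11 > arr[3]=6
(0, 4): arr[0]=11 > arr[4]=3
(0, 5): arr[0]=11 > arr[5]=7
(1, 2): arr[1]=12 > arr[2]=1
(1, 3): arr[1]=12 > arr[3]=6
(1, 4): arr[1]=12 > arr[4]=3
(1, 5): arr[1]=12 > arr[5]=7
(3, 4): arr[3]=6 > arr[4]=3

Total inversions: 9

The array has 9 inversion(s): (0,2), (0,3), (0,4), (0,5), (1,2), (1,3), (1,4), (1,5), (3,4). Each pair (i,j) satisfies i < j and arr[i] > arr[j].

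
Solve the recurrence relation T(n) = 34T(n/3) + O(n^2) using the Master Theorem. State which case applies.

Master Theorem for T(n) = 34T(n/3) + O(n^2):

a = 34, b = 3, c = 2
log_b(a) = log_3(34) = 3.2098

Case 1: c = 2 < log_3(34) = 3.2098
T(n) = O(n^(log_3 34))

For T(n) = 34T(n/3) + O(n^2): log_3(34) = 3.2098. This is Case 1 of the Master Theorem (c < log_b(a), work dominated by leaves), giving O(n^(log_3 34)).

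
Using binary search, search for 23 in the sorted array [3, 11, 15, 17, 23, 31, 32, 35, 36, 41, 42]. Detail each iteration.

Binary search for 23 in [3, 11, 15, 17, 23, 31, 32, 35, 36, 41, 42]:

lo=0, hi=10, mid=5, arr[mid]=31 -> 31 > 23, search left half
lo=0, hi=4, mid=2, arr[mid]=15 -> 15 < 23, search right half
lo=3, hi=4, mid=3, arr[mid]=17 -> 17 < 23, search right half
lo=4, hi=4, mid=4, arr[mid]=23 -> Found target at index 4!

Binary search finds 23 at index 4 after 4 comparisons. The search repeatedly halves the search space by comparing with the middle element.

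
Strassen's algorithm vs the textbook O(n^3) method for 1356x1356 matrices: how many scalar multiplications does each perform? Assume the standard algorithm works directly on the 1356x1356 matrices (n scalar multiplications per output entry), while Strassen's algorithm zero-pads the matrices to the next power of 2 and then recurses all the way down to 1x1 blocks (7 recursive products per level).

Matrix multiplication for 1356x1356 matrices:

Strassen's algorithm requires power-of-2 dimensions. Pad 1356x1356 to 2048x2048 (next power of 2).

Standard algorithm: 1356^3 = 2493326016 multiplications
Strassen's algorithm: 7^(log2(2048)) = 7^11 = 1977326743 multiplications
Savings: 2493326016 - 1977326743 = 515999273 multiplications

Standard: 2493326016 multiplications (1356^3). Strassen: 1977326743 multiplications (7^11, after padding to 2048x2048). Strassen reduces 8 recursive multiplications to 7 at each level.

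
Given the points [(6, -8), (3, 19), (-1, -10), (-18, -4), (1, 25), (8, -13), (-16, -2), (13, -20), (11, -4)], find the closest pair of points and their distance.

Computing all pairwise distances among 9 points:

d((6, -8), (3, 19)) = 27.1662
d((6, -8), (-1, -10)) = 7.2801
d((6, -8), (-18, -4)) = 24.3311
d((6, -8), (1, 25)) = 33.3766
d((6, -8), (8, -13)) = 5.3852
d((6, -8), (-16, -2)) = 22.8035
d((6, -8), (13, -20)) = 13.8924
d((6, -8), (11, -4)) = 6.4031
d((3, 19), (-1, -10)) = 29.2746
d((3, 19), (-18, -4)) = 31.1448
d((3, 19), (1, 25)) = 6.3246
d((3, 19), (8, -13)) = 32.3883
d((3, 19), (-16, -2)) = 28.3196
d((3, 19), (13, -20)) = 40.2616
d((3, 19), (11, -4)) = 24.3516
d((-1, -10), (-18, -4)) = 18.0278
d((-1, -10), (1, 25)) = 35.0571
d((-1, -10), (8, -13)) = 9.4868
d((-1, -10), (-16, -2)) = 17.0
d((-1, -10), (13, -20)) = 17.2047
d((-1, -10), (11, -4)) = 13.4164
d((-18, -4), (1, 25)) = 34.6699
d((-18, -4), (8, -13)) = 27.5136
d((-18, -4), (-16, -2)) = 2.8284 <-- minimum
d((-18, -4), (13, -20)) = 34.8855
d((-18, -4), (11, -4)) = 29.0
d((1, 25), (8, -13)) = 38.6394
d((1, 25), (-16, -2)) = 31.9061
d((1, 25), (13, -20)) = 46.5725
d((1, 25), (11, -4)) = 30.6757
d((8, -13), (-16, -2)) = 26.4008
d((8, -13), (13, -20)) = 8.6023
d((8, -13), (11, -4)) = 9.4868
d((-16, -2), (13, -20)) = 34.1321
d((-16, -2), (11, -4)) = 27.074
d((13, -20), (11, -4)) = 16.1245

Closest pair: (-18, -4) and (-16, -2) with distance 2.8284

The closest pair is (-18, -4) and (-16, -2) with Euclidean distance 2.8284. For 9 points, brute-force pairwise comparison is shown above. For large n, the divide-and-conquer algorithm (sort by x, recurse on halves, check the dividing strip) achieves O(n log n).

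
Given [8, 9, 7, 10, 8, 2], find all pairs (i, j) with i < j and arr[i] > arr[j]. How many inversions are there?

Finding inversions in [8, 9, 7, 10, 8, 2]:

(0, 2): arr[0]=8 > arr[2]=7
(0, 5): arr[0]=8 > arr[5]=2
(1, 2): arr[1]=9 > arr[2]=7
(1, 4): arr[1]=9 > arr[4]=8
(1, 5): arr[1]=9 > arr[5]=2
(2, 5): arr[2]=7 > arr[5]=2
(3, 4): arr[3]=10 > arr[4]=8
(3, 5): arr[3]=10 > arr[5]=2
(4, 5): arr[4]=8 > arr[5]=2

Total inversions: 9

The array has 9 inversion(s): (0,2), (0,5), (1,2), (1,4), (1,5), (2,5), (3,4), (3,5), (4,5). Each pair (i,j) satisfies i < j and arr[i] > arr[j].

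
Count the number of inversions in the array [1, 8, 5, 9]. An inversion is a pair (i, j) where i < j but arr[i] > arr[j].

Finding inversions in [1, 8, 5, 9]:

(1, 2): arr[1]=8 > arr[2]=5

Total inversions: 1

The array has 1 inversion(s): (1,2). Each pair (i,j) satisfies i < j and arr[i] > arr[j].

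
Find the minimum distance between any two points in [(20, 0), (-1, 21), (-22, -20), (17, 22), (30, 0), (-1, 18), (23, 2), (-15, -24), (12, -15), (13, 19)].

Computing all pairwise distances among 10 points:

d((20, 0), (-1, 21)) = 29.6985
d((20, 0), (-22, -20)) = 46.5188
d((20, 0), (17, 22)) = 22.2036
d((20, 0), (30, 0)) = 10.0
d((20, 0), (-1, 18)) = 27.6586
d((20, 0), (23, 2)) = 3.6056
d((20, 0), (-15, -24)) = 42.4382
d((20, 0), (12, -15)) = 17.0
d((20, 0), (13, 19)) = 20.2485
d((-1, 21), (-22, -20)) = 46.0652
d((-1, 21), (17, 22)) = 18.0278
d((-1, 21), (30, 0)) = 37.4433
d((-1, 21), (-1, 18)) = 3.0 <-- minimum
d((-1, 21), (23, 2)) = 30.6105
d((-1, 21), (-15, -24)) = 47.1275
d((-1, 21), (12, -15)) = 38.2753
d((-1, 21), (13, 19)) = 14.1421
d((-22, -20), (17, 22)) = 57.3149
d((-22, -20), (30, 0)) = 55.7136
d((-22, -20), (-1, 18)) = 43.4166
d((-22, -20), (23, 2)) = 50.0899
d((-22, -20), (-15, -24)) = 8.0623
d((-22, -20), (12, -15)) = 34.3657
d((-22, -20), (13, 19)) = 52.4023
d((17, 22), (30, 0)) = 25.5539
d((17, 22), (-1, 18)) = 18.4391
d((17, 22), (23, 2)) = 20.8806
d((17, 22), (-15, -24)) = 56.0357
d((17, 22), (12, -15)) = 37.3363
d((17, 22), (13, 19)) = 5.0
d((30, 0), (-1, 18)) = 35.8469
d((30, 0), (23, 2)) = 7.2801
d((30, 0), (-15, -24)) = 51.0
d((30, 0), (12, -15)) = 23.4307
d((30, 0), (13, 19)) = 25.4951
d((-1, 18), (23, 2)) = 28.8444
d((-1, 18), (-15, -24)) = 44.2719
d((-1, 18), (12, -15)) = 35.4683
d((-1, 18), (13, 19)) = 14.0357
d((23, 2), (-15, -24)) = 46.0435
d((23, 2), (12, -15)) = 20.2485
d((23, 2), (13, 19)) = 19.7231
d((-15, -24), (12, -15)) = 28.4605
d((-15, -24), (13, 19)) = 51.3128
d((12, -15), (13, 19)) = 34.0147

Closest pair: (-1, 21) and (-1, 18) with distance 3.0

The closest pair is (-1, 21) and (-1, 18) with Euclidean distance 3.0. For 10 points, brute-force pairwise comparison is shown above. For large n, the divide-and-conquer algorithm (sort by x, recurse on halves, check the dividing strip) achieves O(n log n).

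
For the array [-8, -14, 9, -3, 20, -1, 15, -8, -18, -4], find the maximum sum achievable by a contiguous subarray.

Using Kadane's algorithm on [-8, -14, 9, -3, 20, -1, 15, -8, -18, -4]:

Scanning through the array:
Position 1 (value -14): max_ending_here = -14, max_so_far = -8
Position 2 (value 9): max_ending_here = 9, max_so_far = 9
Position 3 (value -3): max_ending_here = 6, max_so_far = 9
Position 4 (value 20): max_ending_here = 26, max_so_far = 26
Position 5 (value -1): max_ending_here = 25, max_so_far = 26
Position 6 (value 15): max_ending_here = 40, max_so_far = 40
Position 7 (value -8): max_ending_here = 32, max_so_far = 40
Position 8 (value -18): max_ending_here = 14, max_so_far = 40
Position 9 (value -4): max_ending_here = 10, max_so_far = 40

Maximum subarray: [9, -3, 20, -1, 15]
Maximum sum: 40

The maximum subarray is [9, -3, 20, -1, 15] with sum 40. This subarray runs from index 2 to index 6.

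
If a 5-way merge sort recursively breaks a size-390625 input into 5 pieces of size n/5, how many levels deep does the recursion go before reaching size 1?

For divide and conquer with division factor 5:

Problem sizes at each level:
Level 0: 390625
Level 1: 78125
Level 2: 15625
Level 3: 3125
Level 4: 625
Level 5: 125
Level 6: 25
Level 7: 5
Level 8: 1

The root is level 0 and the size-1 base case is level 8 (the tree spans levels 0 through 8, i.e. 9 levels counting the root), so the depth is the number of divisions: log_5(390625) = 8

The recursion tree depth is log_5(390625) = 8. At each level, the problem size is divided by 5, so it takes 8 divisions to reduce to a base case of size 1. The algorithm makes 5 recursive calls at each level.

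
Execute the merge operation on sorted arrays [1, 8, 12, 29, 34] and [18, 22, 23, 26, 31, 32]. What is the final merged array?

Merging process:

Compare 1 vs 18: take 1 from left. Merged: [1]
Compare 8 vs 18: take 8 from left. Merged: [1, 8]
Compare 12 vs 18: take 12 from left. Merged: [1, 8, 12]
Compare 29 vs 18: take 18 from right. Merged: [1, 8, 12, 18]
Compare 29 vs 22: take 22 from right. Merged: [1, 8, 12, 18, 22]
Compare 29 vs 23: take 23 from right. Merged: [1, 8, 12, 18, 22, 23]
Compare 29 vs 26: take 26 from right. Merged: [1, 8, 12, 18, 22, 23, 26]
Compare 29 vs 31: take 29 from left. Merged: [1, 8, 12, 18, 22, 23, 26, 29]
Compare 34 vs 31: take 31 from right. Merged: [1, 8, 12, 18, 22, 23, 26, 29, 31]
Compare 34 vs 32: take 32 from right. Merged: [1, 8, 12, 18, 22, 23, 26, 29, 31, 32]
Append remaining from left: [34]. Merged: [1, 8, 12, 18, 22, 23, 26, 29, 31, 32, 34]

Final merged array: [1, 8, 12, 18, 22, 23, 26, 29, 31, 32, 34]
Total comparisons: 10

The merged array is [1, 8, 12, 18, 22, 23, 26, 29, 31, 32, 34], requiring 10 comparisons. The merge step runs in O(n) time where n is the total number of elements.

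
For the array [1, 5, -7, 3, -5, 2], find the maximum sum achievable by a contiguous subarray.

Using Kadane's algorithm on [1, 5, -7, 3, -5, 2]:

Scanning through the array:
Position 1 (value 5): max_ending_here = 6, max_so_far = 6
Position 2 (value -7): max_ending_here = -1, max_so_far = 6
Position 3 (value 3): max_ending_here = 3, max_so_far = 6
Position 4 (value -5): max_ending_here = -2, max_so_far = 6
Position 5 (value 2): max_ending_here = 2, max_so_far = 6

Maximum subarray: [1, 5]
Maximum sum: 6

The maximum subarray is [1, 5] with sum 6. This subarray runs from index 0 to index 1.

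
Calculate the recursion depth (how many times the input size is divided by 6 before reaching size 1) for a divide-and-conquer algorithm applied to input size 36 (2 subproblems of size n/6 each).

For divide and conquer with division factor 6:

Problem sizes at each level:
Level 0: 36
Level 1: 6
Level 2: 1

The root is level 0 and the size-1 base case is level 2 (the tree spans levels 0 through 2, i.e. 3 levels counting the root), so the depth is the number of divisions: log_6(36) = 2

The recursion tree depth is log_6(36) = 2. At each level, the problem size is divided by 6, so it takes 2 divisions to reduce to a base case of size 1. The algorithm makes 2 recursive calls at each level.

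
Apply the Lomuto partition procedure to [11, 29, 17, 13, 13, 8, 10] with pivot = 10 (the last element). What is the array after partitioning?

Lomuto partition with pivot = 10:

Initial array: [11, 29, 17, 13, 13, 8, 10]

arr[0]=11 > 10: no swap
arr[1]=29 > 10: no swap
arr[2]=17 > 10: no swap
arr[3]=13 > 10: no swap
arr[4]=13 > 10: no swap
arr[5]=8 <= 10: swap with position 0, array becomes [8, 29, 17, 13, 13, 11, 10]

Place pivot at position 1: [8, 10, 17, 13, 13, 11, 29]
Pivot position: 1

After partitioning with pivot 10, the array becomes [8, 10, 17, 13, 13, 11, 29]. The pivot is placed at index 1. All elements to the left of the pivot are <= 10, and all elements to the right are > 10.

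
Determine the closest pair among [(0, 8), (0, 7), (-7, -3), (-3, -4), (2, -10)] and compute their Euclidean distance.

Computing all pairwise distances among 5 points:

d((0, 8), (0, 7)) = 1.0 <-- minimum
d((0, 8), (-7, -3)) = 13.0384
d((0, 8), (-3, -4)) = 12.3693
d((0, 8), (2, -10)) = 18.1108
d((0, 7), (-7, -3)) = 12.2066
d((0, 7), (-3, -4)) = 11.4018
d((0, 7), (2, -10)) = 17.1172
d((-7, -3), (-3, -4)) = 4.1231
d((-7, -3), (2, -10)) = 11.4018
d((-3, -4), (2, -10)) = 7.8102

Closest pair: (0, 8) and (0, 7) with distance 1.0

The closest pair is (0, 8) and (0, 7) with Euclidean distance 1.0. For 5 points, brute-force pairwise comparison is shown above. For large n, the divide-and-conquer algorithm (sort by x, recurse on halves, check the dividing strip) achieves O(n log n).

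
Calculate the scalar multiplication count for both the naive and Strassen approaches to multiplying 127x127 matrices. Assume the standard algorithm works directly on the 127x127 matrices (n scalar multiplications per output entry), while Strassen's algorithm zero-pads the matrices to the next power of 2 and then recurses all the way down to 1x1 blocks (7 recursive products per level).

Matrix multiplication for 127x127 matrices:

Strassen's algorithm requires power-of-2 dimensions. Pad 127x127 to 128x128 (next power of 2).

Standard algorithm: 127^3 = 2048383 multiplications
Strassen's algorithm: 7^(log2(128)) = 7^7 = 823543 multiplications
Savings: 2048383 - 823543 = 1224840 multiplications

Standard: 2048383 multiplications (127^3). Strassen: 823543 multiplications (7^7, after padding to 128x128). Strassen reduces 8 recursive multiplications to 7 at each level.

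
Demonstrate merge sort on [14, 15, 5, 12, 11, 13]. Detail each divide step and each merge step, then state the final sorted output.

Merge sort trace:

Split: [14, 15, 5, 12, 11, 13] -> [14, 15, 5] and [12, 11, 13]
  Split: [14, 15, 5] -> [14] and [15, 5]
    Split: [15, 5] -> [15] and [5]
    Merge: [15] + [5] -> [5, 15]
  Merge: [14] + [5, 15] -> [5, 14, 15]
  Split: [12, 11, 13] -> [12] and [11, 13]
    Split: [11, 13] -> [11] and [13]
    Merge: [11] + [13] -> [11, 13]
  Merge: [12] + [11, 13] -> [11, 12, 13]
Merge: [5, 14, 15] + [11, 12, 13] -> [5, 11, 12, 13, 14, 15]

Final sorted array: [5, 11, 12, 13, 14, 15]

The merge sort proceeds by recursively splitting the array and merging sorted halves.
After all merges, the sorted array is [5, 11, 12, 13, 14, 15].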